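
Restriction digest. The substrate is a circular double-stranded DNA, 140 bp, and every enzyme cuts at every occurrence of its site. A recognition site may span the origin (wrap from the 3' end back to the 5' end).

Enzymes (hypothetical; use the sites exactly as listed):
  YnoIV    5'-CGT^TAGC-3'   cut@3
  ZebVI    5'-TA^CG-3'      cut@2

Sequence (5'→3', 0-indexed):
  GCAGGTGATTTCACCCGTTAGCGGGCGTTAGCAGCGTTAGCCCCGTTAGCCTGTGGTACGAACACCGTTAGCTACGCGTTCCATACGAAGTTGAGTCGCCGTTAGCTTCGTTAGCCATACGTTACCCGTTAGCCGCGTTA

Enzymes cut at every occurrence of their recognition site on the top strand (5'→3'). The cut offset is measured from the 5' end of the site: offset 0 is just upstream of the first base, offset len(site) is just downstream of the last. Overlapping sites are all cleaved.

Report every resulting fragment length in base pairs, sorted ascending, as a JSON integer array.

Site scan:
  YnoIV CGTTAGC/3: at [15, 25, 34, 43, 65, 99, 108, 126, 135] ⇒ [18, 28, 37, 46, 68, 102, 111, 129, 138]
  ZebVI TACG/2: at [56, 72, 83, 117] ⇒ [58, 74, 85, 119]

Pooled cuts: [18, 28, 37, 46, 58, 68, 74, 85, 102, 111, 119, 129, 138]

Fragment lengths:
  18→28: 10 bp
  28→37: 9 bp
  37→46: 9 bp
  46→58: 12 bp
  58→68: 10 bp
  68→74: 6 bp
  74→85: 11 bp
  85→102: 17 bp
  102→111: 9 bp
  111→119: 8 bp
  119→129: 10 bp
  129→138: 9 bp
  138→18 (wrap): 140-138+18 = 20 bp

[6,8,9,9,9,9,10,10,10,11,12,17,20]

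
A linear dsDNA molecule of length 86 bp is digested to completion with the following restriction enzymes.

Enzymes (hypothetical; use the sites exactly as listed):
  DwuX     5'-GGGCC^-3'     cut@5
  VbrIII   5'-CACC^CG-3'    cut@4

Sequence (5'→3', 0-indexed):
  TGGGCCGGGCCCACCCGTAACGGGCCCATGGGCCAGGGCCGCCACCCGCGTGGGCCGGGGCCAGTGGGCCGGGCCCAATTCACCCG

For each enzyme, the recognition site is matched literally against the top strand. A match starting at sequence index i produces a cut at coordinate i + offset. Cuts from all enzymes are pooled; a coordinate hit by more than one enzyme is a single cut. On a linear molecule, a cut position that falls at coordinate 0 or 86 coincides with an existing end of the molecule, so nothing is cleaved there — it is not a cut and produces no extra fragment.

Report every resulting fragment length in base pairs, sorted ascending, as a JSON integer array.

[2,4,5,5,6,6,6,6,8,8,9,10,11]

Scan for sites:
  DwuX (GGGCC, off=5): starts [1, 6, 21, 29, 35, 51, 57, 65, 70] → cuts [6, 11, 26, 34, 40, 56, 62, 70, 75]
  VbrIII (CACCCG, off=4): starts [11, 42, 80] → cuts [15, 46, 84]

Pooled cuts: [6, 11, 15, 26, 34, 40, 46, 56, 62, 70, 75, 84]

Fragments:
  [0,6): 6 bp
  [6,11): 5 bp
  [11,15): 4 bp
  [15,26): 11 bp
  [26,34): 8 bp
  [34,40): 6 bp
  [40,46): 6 bp
  [46,56): 10 bp
  [56,62): 6 bp
  [62,70): 8 bp
  [70,75): 5 bp
  [75,84): 9 bp
  [84,86): 2 bp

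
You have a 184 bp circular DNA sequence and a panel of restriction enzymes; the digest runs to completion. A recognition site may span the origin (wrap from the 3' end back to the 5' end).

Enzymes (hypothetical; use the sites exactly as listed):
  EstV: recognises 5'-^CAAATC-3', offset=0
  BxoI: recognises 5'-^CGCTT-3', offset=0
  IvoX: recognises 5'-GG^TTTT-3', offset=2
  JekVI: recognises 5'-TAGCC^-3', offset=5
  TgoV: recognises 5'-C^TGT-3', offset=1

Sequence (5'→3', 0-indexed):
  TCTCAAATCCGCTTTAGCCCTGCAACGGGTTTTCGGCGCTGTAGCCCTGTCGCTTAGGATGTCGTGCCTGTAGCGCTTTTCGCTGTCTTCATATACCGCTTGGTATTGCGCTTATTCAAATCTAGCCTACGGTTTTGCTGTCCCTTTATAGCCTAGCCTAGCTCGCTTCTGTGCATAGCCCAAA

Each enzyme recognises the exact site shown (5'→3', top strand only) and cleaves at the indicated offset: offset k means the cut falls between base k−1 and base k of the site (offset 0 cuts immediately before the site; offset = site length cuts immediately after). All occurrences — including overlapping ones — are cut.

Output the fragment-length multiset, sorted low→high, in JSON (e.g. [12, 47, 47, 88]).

Scan for sites:
  EstV CAAATC/0: at [3, 116, 180] ⇒ [3, 116, 180]
  BxoI CGCTT/0: at [9, 50, 73, 96, 108, 163] ⇒ [9, 50, 73, 96, 108, 163]
  IvoX GGTTTT/2: at [27, 130] ⇒ [29, 132]
  JekVI TAGCC/5: at [14, 41, 122, 148, 153, 175] ⇒ [19, 46, 127, 153, 158, 180]
  TgoV CTGT/1: at [38, 46, 67, 82, 137, 168] ⇒ [39, 47, 68, 83, 138, 169]

Pooled cuts: [3, 9, 19, 29, 39, 46, 47, 50, 68, 73, 83, 96, 108, 116, 127, 132, 138, 153, 158, 163, 169, 180]

Fragments:
  3→9: 6 bp
  9→19: 10 bp
  19→29: 10 bp
  29→39: 10 bp
  39→46: 7 bp
  46→47: 1 bp
  47→50: 3 bp
  50→68: 18 bp
  68→73: 5 bp
  73→83: 10 bp
  83→96: 13 bp
  96→108: 12 bp
  108→116: 8 bp
  116→127: 11 bp
  127→132: 5 bp
  132→138: 6 bp
  138→153: 15 bp
  153→158: 5 bp
  158→163: 5 bp
  163→169: 6 bp
  169→180: 11 bp
  180→3 (wrap): 184-180+3 = 7 bp

[1,3,5,5,5,5,6,6,6,7,7,8,10,10,10,10,11,11,12,13,15,18]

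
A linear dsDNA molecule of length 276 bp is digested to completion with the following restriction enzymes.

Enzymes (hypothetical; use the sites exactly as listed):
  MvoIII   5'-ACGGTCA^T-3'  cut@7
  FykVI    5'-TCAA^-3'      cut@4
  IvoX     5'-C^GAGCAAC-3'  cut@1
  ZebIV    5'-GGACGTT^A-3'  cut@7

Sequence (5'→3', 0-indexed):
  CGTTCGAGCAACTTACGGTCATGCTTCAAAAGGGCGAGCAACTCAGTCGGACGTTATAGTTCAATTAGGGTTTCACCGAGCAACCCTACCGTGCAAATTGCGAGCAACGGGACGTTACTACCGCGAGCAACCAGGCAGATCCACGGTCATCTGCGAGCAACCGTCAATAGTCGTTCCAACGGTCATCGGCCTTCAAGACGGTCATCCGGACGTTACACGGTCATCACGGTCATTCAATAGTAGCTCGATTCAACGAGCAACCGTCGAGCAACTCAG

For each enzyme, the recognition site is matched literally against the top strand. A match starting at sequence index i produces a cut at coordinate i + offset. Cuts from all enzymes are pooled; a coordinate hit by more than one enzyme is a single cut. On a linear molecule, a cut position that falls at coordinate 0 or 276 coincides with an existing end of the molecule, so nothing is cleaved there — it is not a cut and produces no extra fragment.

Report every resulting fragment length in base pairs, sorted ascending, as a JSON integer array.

Site scan:
  MvoIII ACGGTCAT/7: at [14, 142, 178, 197, 216, 225] ⇒ [21, 149, 185, 204, 223, 232]
  FykVI TCAA/4: at [25, 60, 163, 192, 233, 249] ⇒ [29, 64, 167, 196, 237, 253]
  IvoX CGAGCAAC/1: at [4, 34, 76, 100, 123, 153, 253, 264] ⇒ [5, 35, 77, 101, 124, 154, 254, 265]
  ZebIV GGACGTTA/7: at [48, 109, 207] ⇒ [55, 116, 214]

Pooled cuts: [5, 21, 29, 35, 55, 64, 77, 101, 116, 124, 149, 154, 167, 185, 196, 204, 214, 223, 232, 237, 253, 254, 265]

Fragments:
  [0,5): 5 bp
  [5,21): 16 bp
  [21,29): 8 bp
  [29,35): 6 bp
  [35,55): 20 bp
  [55,64): 9 bp
  [64,77): 13 bp
  [77,101): 24 bp
  [101,116): 15 bp
  [116,124): 8 bp
  [124,149): 25 bp
  [149,154): 5 bp
  [154,167): 13 bp
  [167,185): 18 bp
  [185,196): 11 bp
  [196,204): 8 bp
  [204,214): 10 bp
  [214,223): 9 bp
  [223,232): 9 bp
  [232,237): 5 bp
  [237,253): 16 bp
  [253,254): 1 bp
  [254,265): 11 bp
  [265,276): 11 bp

[1,5,5,5,6,8,8,8,9,9,9,10,11,11,11,13,13,15,16,16,18,20,24,25]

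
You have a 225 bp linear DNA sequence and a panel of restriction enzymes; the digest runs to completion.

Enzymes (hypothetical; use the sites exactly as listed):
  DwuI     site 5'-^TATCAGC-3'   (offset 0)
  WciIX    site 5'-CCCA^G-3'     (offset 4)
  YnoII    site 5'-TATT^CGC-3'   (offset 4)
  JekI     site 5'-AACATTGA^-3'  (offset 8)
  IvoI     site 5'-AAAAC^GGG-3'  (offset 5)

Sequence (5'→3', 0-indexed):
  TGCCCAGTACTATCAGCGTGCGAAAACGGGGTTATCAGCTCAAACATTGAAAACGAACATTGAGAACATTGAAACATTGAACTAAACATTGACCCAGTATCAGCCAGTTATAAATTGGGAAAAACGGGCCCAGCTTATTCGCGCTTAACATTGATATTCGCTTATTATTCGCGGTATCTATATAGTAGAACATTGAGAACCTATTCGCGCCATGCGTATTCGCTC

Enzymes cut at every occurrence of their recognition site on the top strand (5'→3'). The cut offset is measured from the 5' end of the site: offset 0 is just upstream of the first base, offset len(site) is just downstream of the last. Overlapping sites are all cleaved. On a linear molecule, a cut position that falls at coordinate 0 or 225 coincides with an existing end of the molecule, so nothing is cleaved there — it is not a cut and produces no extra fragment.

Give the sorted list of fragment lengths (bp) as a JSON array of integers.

[1,4,4,4,5,5,6,7,7,8,9,9,11,12,13,15,15,17,18,27,28]

Site scan:
  DwuI TATCAGC/0: at [10, 32, 97] ⇒ [10, 32, 97]
  WciIX CCCAG/4: at [2, 92, 128] ⇒ [6, 96, 132]
  YnoII TATTCGC/4: at [135, 154, 165, 201, 216] ⇒ [139, 158, 169, 205, 220]
  JekI AACATTGA/8: at [42, 55, 64, 72, 84, 146, 188] ⇒ [50, 63, 72, 80, 92, 154, 196]
  IvoI AAAACGGG/5: at [22, 120] ⇒ [27, 125]

All cut coordinates (distinct, sorted): [6, 10, 27, 32, 50, 63, 72, 80, 92, 96, 97, 125, 132, 139, 154, 158, 169, 196, 205, 220]

Fragment lengths:
  [0,6): 6 bp
  [6,10): 4 bp
  [10,27): 17 bp
  [27,32): 5 bp
  [32,50): 18 bp
  [50,63): 13 bp
  [63,72): 9 bp
  [72,80): 8 bp
  [80,92): 12 bp
  [92,96): 4 bp
  [96,97): 1 bp
  [97,125): 28 bp
  [125,132): 7 bp
  [132,139): 7 bp
  [139,154): 15 bp
  [154,158): 4 bp
  [158,169): 11 bp
  [169,196): 27 bp
  [196,205): 9 bp
  [205,220): 15 bp
  [220,225): 5 bp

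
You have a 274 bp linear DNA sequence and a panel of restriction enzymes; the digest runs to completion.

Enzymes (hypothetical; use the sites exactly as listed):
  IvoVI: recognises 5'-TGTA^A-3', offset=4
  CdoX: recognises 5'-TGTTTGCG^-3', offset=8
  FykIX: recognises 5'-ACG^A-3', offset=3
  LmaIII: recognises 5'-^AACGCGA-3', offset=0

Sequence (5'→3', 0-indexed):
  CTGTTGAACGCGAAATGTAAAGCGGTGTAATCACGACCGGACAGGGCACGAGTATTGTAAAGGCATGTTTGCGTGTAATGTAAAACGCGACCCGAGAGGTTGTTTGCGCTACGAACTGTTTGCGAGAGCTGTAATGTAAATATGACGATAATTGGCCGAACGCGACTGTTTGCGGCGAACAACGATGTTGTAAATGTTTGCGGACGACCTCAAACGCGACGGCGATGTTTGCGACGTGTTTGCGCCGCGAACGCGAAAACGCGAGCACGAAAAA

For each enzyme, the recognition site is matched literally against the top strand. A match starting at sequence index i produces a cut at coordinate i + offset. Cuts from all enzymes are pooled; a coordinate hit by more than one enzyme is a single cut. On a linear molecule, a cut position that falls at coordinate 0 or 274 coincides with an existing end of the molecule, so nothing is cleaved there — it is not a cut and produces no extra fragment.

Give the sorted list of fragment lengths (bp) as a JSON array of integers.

Per-enzyme occurrences:
  IvoVI TGTAA/4: at [15, 25, 55, 73, 78, 129, 134, 188] ⇒ [19, 29, 59, 77, 82, 133, 138, 192]
  CdoX TGTTTGCG/8: at [65, 100, 116, 166, 194, 225, 236] ⇒ [73, 108, 124, 174, 202, 233, 244]
  FykIX ACGA/3: at [32, 47, 110, 144, 181, 203, 266] ⇒ [35, 50, 113, 147, 184, 206, 269]
  LmaIII AACGCGA/0: at [6, 83, 158, 212, 249, 257] ⇒ [6, 83, 158, 212, 249, 257]

All cut coordinates (distinct, sorted): [6, 19, 29, 35, 50, 59, 73, 77, 82, 83, 108, 113, 124, 133, 138, 147, 158, 174, 184, 192, 202, 206, 212, 233, 244, 249, 257, 269]

Fragments:
  [0,6): 6 bp
  [6,19): 13 bp
  [19,29): 10 bp
  [29,35): 6 bp
  [35,50): 15 bp
  [50,59): 9 bp
  [59,73): 14 bp
  [73,77): 4 bp
  [77,82): 5 bp
  [82,83): 1 bp
  [83,108): 25 bp
  [108,113): 5 bp
  [113,124): 11 bp
  [124,133): 9 bp
  [133,138): 5 bp
  [138,147): 9 bp
  [147,158): 11 bp
  [158,174): 16 bp
  [174,184): 10 bp
  [184,192): 8 bp
  [192,202): 10 bp
  [202,206): 4 bp
  [206,212): 6 bp
  [212,233): 21 bp
  [233,244): 11 bp
  [244,249): 5 bp
  [249,257): 8 bp
  [257,269): 12 bp
  [269,274): 5 bp

[1,4,4,5,5,5,5,5,6,6,6,8,8,9,9,9,10,10,10,11,11,11,12,13,14,15,16,21,25]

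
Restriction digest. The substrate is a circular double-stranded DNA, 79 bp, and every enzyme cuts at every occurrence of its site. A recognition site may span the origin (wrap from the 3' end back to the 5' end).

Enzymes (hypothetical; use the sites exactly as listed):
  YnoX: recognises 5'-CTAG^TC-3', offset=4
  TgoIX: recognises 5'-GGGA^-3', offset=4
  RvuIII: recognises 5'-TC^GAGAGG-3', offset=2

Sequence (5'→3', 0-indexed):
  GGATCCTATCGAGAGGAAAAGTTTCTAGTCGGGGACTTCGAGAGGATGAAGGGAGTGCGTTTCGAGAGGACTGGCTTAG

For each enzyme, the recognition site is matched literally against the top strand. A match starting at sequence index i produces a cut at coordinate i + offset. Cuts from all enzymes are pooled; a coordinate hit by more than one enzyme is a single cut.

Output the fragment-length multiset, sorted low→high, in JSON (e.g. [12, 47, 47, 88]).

Per-enzyme occurrences:
  YnoX (CTAGTC, off=4): starts [24] → cuts [28]
  TgoIX (GGGA, off=4): starts [31, 50, 78] → cuts [3, 35, 54]
  RvuIII (TCGAGAGG, off=2): starts [8, 37, 61] → cuts [10, 39, 63]

All cut coordinates (distinct, sorted): [3, 10, 28, 35, 39, 54, 63]

Fragments:
  3→10: 7 bp
  10→28: 18 bp
  28→35: 7 bp
  35→39: 4 bp
  39→54: 15 bp
  54→63: 9 bp
  63→3 (wrap): 79-63+3 = 19 bp

[4,7,7,9,15,18,19]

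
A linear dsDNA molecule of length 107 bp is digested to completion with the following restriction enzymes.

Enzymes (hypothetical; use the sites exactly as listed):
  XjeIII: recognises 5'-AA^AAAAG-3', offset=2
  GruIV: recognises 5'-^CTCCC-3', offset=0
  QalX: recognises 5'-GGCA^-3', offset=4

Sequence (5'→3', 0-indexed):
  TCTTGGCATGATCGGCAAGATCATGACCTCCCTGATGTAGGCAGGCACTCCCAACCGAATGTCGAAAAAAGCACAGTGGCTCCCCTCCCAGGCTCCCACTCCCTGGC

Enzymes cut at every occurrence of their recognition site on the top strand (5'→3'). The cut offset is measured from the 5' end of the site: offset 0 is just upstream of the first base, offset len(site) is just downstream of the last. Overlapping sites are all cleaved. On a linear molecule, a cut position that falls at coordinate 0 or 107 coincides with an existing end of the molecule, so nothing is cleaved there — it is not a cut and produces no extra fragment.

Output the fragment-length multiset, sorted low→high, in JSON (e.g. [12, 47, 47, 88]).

[4,5,6,8,8,9,9,10,13,16,19]

Scan for sites:
  XjeIII (AAAAAAG, off=2): starts [64] → cuts [66]
  GruIV (CTCCC, off=0): starts [27, 47, 79, 84, 92, 98] → cuts [27, 47, 79, 84, 92, 98]
  QalX (GGCA, off=4): starts [4, 13, 39, 43] → cuts [8, 17, 43, 47]

Pooled cuts: [8, 17, 27, 43, 47, 66, 79, 84, 92, 98]

Fragments:
  [0,8): 8 bp
  [8,17): 9 bp
  [17,27): 10 bp
  [27,43): 16 bp
  [43,47): 4 bp
  [47,66): 19 bp
  [66,79): 13 bp
  [79,84): 5 bp
  [84,92): 8 bp
  [92,98): 6 bp
  [98,107): 9 bp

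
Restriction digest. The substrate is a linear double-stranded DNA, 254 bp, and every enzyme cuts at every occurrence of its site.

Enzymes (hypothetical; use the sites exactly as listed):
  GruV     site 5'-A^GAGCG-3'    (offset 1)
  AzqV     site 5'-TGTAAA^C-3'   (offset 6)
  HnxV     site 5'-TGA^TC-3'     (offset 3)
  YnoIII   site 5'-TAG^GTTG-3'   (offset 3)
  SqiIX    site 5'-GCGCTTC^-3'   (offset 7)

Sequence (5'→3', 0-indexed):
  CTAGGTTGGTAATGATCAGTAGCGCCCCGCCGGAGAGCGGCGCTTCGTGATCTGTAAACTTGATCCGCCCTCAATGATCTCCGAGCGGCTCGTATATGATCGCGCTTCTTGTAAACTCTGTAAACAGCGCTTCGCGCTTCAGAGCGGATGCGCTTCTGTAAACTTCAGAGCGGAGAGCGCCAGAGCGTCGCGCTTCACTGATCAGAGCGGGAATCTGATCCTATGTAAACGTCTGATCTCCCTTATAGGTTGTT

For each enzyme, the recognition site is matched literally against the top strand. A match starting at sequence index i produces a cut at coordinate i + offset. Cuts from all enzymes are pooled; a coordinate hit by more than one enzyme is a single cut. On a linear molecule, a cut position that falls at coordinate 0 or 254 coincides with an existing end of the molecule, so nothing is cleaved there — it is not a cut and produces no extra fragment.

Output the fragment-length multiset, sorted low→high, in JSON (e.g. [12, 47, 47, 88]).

[1,3,4,4,5,5,5,6,6,7,7,7,7,8,8,9,9,9,11,11,12,12,14,14,14,15,19,22]

Site scan:
  GruV (AGAGCG, off=1): starts [33, 140, 166, 173, 181, 203] → cuts [34, 141, 167, 174, 182, 204]
  AzqV (TGTAAAC, off=6): starts [52, 109, 118, 156, 223] → cuts [58, 115, 124, 162, 229]
  HnxV (TGATC, off=3): starts [12, 47, 60, 74, 96, 198, 215, 233] → cuts [15, 50, 63, 77, 99, 201, 218, 236]
  YnoIII (TAGGTTG, off=3): starts [1, 245] → cuts [4, 248]
  SqiIX (GCGCTTC, off=7): starts [39, 101, 126, 133, 149, 189] → cuts [46, 108, 133, 140, 156, 196]

Pooled cuts: [4, 15, 34, 46, 50, 58, 63, 77, 99, 108, 115, 124, 133, 140, 141, 156, 162, 167, 174, 182, 196, 201, 204, 218, 229, 236, 248]

Fragment lengths:
  [0,4): 4 bp
  [4,15): 11 bp
  [15,34): 19 bp
  [34,46): 12 bp
  [46,50): 4 bp
  [50,58): 8 bp
  [58,63): 5 bp
  [63,77): 14 bp
  [77,99): 22 bp
  [99,108): 9 bp
  [108,115): 7 bp
  [115,124): 9 bp
  [124,133): 9 bp
  [133,140): 7 bp
  [140,141): 1 bp
  [141,156): 15 bp
  [156,162): 6 bp
  [162,167): 5 bp
  [167,174): 7 bp
  [174,182): 8 bp
  [182,196): 14 bp
  [196,201): 5 bp
  [201,204): 3 bp
  [204,218): 14 bp
  [218,229): 11 bp
  [229,236): 7 bp
  [236,248): 12 bp
  [248,254): 6 bp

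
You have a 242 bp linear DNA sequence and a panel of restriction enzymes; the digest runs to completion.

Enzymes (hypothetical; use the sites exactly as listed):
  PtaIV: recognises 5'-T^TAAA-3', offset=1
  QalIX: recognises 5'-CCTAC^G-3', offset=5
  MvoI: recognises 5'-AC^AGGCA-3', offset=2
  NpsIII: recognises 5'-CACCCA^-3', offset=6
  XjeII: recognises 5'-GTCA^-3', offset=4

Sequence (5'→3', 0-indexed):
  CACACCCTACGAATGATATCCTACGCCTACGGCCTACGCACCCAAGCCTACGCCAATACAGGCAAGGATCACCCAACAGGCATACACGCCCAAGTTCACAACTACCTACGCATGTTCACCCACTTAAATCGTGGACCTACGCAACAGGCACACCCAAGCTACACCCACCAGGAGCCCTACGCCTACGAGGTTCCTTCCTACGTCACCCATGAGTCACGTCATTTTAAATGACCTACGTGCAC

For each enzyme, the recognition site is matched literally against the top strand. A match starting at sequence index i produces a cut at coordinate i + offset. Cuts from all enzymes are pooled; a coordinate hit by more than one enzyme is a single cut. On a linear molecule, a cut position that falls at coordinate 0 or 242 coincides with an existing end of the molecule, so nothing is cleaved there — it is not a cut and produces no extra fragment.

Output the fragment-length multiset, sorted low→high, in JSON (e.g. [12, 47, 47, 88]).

Per-enzyme occurrences:
  PtaIV (TTAAA, off=1): starts [123, 223] → cuts [124, 224]
  QalIX (CCTACG, off=5): starts [5, 19, 25, 32, 46, 104, 135, 175, 181, 196, 231] → cuts [10, 24, 30, 37, 51, 109, 140, 180, 186, 201, 236]
  MvoI (ACAGGCA, off=2): starts [57, 75, 143] → cuts [59, 77, 145]
  NpsIII (CACCCA, off=6): starts [38, 69, 116, 150, 161, 203] → cuts [44, 75, 122, 156, 167, 209]
  XjeII (GTCA, off=4): starts [201, 212, 217] → cuts [205, 216, 221]

Pooled cuts: [10, 24, 30, 37, 44, 51, 59, 75, 77, 109, 122, 124, 140, 145, 156, 167, 180, 186, 201, 205, 209, 216, 221, 224, 236]

Fragment lengths:
  [0,10): 10 bp
  [10,24): 14 bp
  [24,30): 6 bp
  [30,37): 7 bp
  [37,44): 7 bp
  [44,51): 7 bp
  [51,59): 8 bp
  [59,75): 16 bp
  [75,77): 2 bp
  [77,109): 32 bp
  [109,122): 13 bp
  [122,124): 2 bp
  [124,140): 16 bp
  [140,145): 5 bp
  [145,156): 11 bp
  [156,167): 11 bp
  [167,180): 13 bp
  [180,186): 6 bp
  [186,201): 15 bp
  [201,205): 4 bp
  [205,209): 4 bp
  [209,216): 7 bp
  [216,221): 5 bp
  [221,224): 3 bp
  [224,236): 12 bp
  [236,242): 6 bp

[2,2,3,4,4,5,5,6,6,6,7,7,7,7,8,10,11,11,12,13,13,14,15,16,16,32]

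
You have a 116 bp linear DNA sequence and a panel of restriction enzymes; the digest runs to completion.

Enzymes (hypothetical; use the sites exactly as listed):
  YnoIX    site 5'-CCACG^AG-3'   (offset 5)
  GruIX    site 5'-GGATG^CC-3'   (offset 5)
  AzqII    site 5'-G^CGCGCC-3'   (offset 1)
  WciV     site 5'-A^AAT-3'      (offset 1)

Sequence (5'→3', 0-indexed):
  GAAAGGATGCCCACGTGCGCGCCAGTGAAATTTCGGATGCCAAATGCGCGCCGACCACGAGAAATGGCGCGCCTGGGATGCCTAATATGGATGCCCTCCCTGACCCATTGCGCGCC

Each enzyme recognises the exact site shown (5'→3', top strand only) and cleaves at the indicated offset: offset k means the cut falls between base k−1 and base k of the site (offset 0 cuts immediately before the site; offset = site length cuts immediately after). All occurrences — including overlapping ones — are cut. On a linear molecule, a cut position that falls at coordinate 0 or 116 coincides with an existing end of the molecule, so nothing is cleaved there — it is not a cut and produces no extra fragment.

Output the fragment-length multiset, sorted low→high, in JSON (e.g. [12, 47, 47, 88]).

Scan for sites:
  YnoIX CCACGAG/5: at [54] ⇒ [59]
  GruIX GGATGCC/5: at [4, 34, 75, 88] ⇒ [9, 39, 80, 93]
  AzqII GCGCGCC/1: at [16, 45, 66, 109] ⇒ [17, 46, 67, 110]
  WciV AAAT/1: at [27, 41, 61] ⇒ [28, 42, 62]

Pooled cuts: [9, 17, 28, 39, 42, 46, 59, 62, 67, 80, 93, 110]

Fragment lengths:
  [0,9): 9 bp
  [9,17): 8 bp
  [17,28): 11 bp
  [28,39): 11 bp
  [39,42): 3 bp
  [42,46): 4 bp
  [46,59): 13 bp
  [59,62): 3 bp
  [62,67): 5 bp
  [67,80): 13 bp
  [80,93): 13 bp
  [93,110): 17 bp
  [110,116): 6 bp

[3,3,4,5,6,8,9,11,11,13,13,13,17]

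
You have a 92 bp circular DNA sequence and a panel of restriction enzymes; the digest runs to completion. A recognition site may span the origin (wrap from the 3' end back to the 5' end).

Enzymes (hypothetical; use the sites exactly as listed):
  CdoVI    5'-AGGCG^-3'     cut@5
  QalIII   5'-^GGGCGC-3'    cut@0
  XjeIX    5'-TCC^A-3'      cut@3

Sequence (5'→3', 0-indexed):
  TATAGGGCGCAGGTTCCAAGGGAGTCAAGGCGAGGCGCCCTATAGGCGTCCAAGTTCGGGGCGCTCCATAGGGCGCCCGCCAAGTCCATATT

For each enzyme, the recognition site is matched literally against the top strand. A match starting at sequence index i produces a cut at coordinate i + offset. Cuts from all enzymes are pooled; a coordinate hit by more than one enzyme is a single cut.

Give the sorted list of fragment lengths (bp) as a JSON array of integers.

[3,3,5,7,9,9,11,13,15,17]

Scan for sites:
  CdoVI (AGGCG, off=5): starts [27, 32, 43] → cuts [32, 37, 48]
  QalIII (GGGCGC, off=0): starts [4, 58, 70] → cuts [4, 58, 70]
  XjeIX (TCCA, off=3): starts [14, 48, 64, 84] → cuts [17, 51, 67, 87]

Pooled cuts: [4, 17, 32, 37, 48, 51, 58, 67, 70, 87]

Fragment lengths:
  4→17: 13 bp
  17→32: 15 bp
  32→37: 5 bp
  37→48: 11 bp
  48→51: 3 bp
  51→58: 7 bp
  58→67: 9 bp
  67→70: 3 bp
  70→87: 17 bp
  87→4 (wrap): 92-87+4 = 9 bp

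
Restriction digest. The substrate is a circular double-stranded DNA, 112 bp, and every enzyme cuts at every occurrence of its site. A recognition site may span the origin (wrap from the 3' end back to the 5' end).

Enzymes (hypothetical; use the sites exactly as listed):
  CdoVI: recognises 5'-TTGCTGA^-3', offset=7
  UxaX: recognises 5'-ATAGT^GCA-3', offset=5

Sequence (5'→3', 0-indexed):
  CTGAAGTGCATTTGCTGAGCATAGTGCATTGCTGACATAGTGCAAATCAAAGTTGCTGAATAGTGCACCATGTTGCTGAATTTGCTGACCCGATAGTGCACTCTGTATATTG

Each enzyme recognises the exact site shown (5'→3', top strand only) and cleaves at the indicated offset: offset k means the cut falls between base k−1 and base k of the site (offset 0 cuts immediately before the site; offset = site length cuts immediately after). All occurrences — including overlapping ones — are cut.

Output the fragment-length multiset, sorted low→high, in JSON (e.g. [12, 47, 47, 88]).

[5,6,7,9,9,10,14,15,18,19]

Per-enzyme occurrences:
  CdoVI TTGCTGA/7: at [11, 28, 52, 72, 81, 109] ⇒ [4, 18, 35, 59, 79, 88]
  UxaX ATAGTGCA/5: at [20, 36, 59, 92] ⇒ [25, 41, 64, 97]

Pooled cuts: [4, 18, 25, 35, 41, 59, 64, 79, 88, 97]

Fragment lengths:
  4→18: 14 bp
  18→25: 7 bp
  25→35: 10 bp
  35→41: 6 bp
  41→59: 18 bp
  59→64: 5 bp
  64→79: 15 bp
  79→88: 9 bp
  88→97: 9 bp
  97→4 (wrap): 112-97+4 = 19 bp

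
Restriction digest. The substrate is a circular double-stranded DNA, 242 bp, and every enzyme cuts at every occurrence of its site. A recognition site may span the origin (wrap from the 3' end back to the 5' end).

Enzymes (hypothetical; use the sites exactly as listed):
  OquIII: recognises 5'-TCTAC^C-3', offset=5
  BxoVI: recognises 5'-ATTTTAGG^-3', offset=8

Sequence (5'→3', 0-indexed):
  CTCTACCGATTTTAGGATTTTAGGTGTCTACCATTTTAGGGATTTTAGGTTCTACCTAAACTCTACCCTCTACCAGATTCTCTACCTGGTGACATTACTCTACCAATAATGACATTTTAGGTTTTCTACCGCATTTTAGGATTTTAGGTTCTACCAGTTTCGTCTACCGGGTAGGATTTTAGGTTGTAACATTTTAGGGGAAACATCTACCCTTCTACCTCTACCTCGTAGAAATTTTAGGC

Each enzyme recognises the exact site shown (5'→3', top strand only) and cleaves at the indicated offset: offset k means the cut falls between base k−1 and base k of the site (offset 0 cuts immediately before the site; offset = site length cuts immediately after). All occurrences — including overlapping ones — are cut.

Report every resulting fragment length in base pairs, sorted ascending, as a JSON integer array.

[6,6,6,7,7,7,8,8,8,8,9,9,10,11,11,12,12,13,15,16,17,18,18]

Scan for sites:
  OquIII (TCTACC, off=5): starts [1, 26, 50, 61, 68, 80, 98, 124, 149, 162, 205, 213, 219] → cuts [6, 31, 55, 66, 73, 85, 103, 129, 154, 167, 210, 218, 224]
  BxoVI (ATTTTAGG, off=8): starts [8, 16, 32, 41, 113, 132, 140, 175, 190, 233] → cuts [16, 24, 40, 49, 121, 140, 148, 183, 198, 241]

All cut coordinates (distinct, sorted): [6, 16, 24, 31, 40, 49, 55, 66, 73, 85, 103, 121, 129, 140, 148, 154, 167, 183, 198, 210, 218, 224, 241]

Fragment lengths:
  6→16: 10 bp
  16→24: 8 bp
  24→31: 7 bp
  31→40: 9 bp
  40→49: 9 bp
  49→55: 6 bp
  55→66: 11 bp
  66→73: 7 bp
  73→85: 12 bp
  85→103: 18 bp
  103→121: 18 bp
  121→129: 8 bp
  129→140: 11 bp
  140→148: 8 bp
  148→154: 6 bp
  154→167: 13 bp
  167→183: 16 bp
  183→198: 15 bp
  198→210: 12 bp
  210→218: 8 bp
  218→224: 6 bp
  224→241: 17 bp
  241→6 (wrap): 242-241+6 = 7 bp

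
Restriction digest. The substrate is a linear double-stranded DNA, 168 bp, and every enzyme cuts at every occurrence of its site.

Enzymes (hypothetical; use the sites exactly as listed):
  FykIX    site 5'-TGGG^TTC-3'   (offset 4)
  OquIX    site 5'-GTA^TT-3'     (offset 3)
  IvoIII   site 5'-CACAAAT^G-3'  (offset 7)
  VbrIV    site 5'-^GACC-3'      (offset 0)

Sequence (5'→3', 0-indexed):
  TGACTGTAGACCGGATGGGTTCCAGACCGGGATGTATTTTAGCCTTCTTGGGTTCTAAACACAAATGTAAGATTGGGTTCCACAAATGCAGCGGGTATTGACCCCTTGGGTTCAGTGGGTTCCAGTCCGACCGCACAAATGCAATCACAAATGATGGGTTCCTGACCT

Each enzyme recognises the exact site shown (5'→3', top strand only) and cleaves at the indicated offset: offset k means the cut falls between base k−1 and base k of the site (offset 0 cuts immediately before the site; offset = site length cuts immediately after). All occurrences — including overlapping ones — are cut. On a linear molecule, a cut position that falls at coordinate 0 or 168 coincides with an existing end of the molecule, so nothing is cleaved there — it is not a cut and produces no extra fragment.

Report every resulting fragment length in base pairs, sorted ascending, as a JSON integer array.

[2,5,5,5,6,8,9,9,10,10,11,11,11,12,12,12,14,16]

Site scan:
  FykIX TGGGTTC/4: at [15, 48, 73, 106, 115, 154] ⇒ [19, 52, 77, 110, 119, 158]
  OquIX GTATT/3: at [33, 94] ⇒ [36, 97]
  IvoIII CACAAATG/7: at [59, 80, 133, 145] ⇒ [66, 87, 140, 152]
  VbrIV GACC/0: at [8, 24, 99, 128, 163] ⇒ [8, 24, 99, 128, 163]

Pooled cuts: [8, 19, 24, 36, 52, 66, 77, 87, 97, 99, 110, 119, 128, 140, 152, 158, 163]

Fragments:
  [0,8): 8 bp
  [8,19): 11 bp
  [19,24): 5 bp
  [24,36): 12 bp
  [36,52): 16 bp
  [52,66): 14 bp
  [66,77): 11 bp
  [77,87): 10 bp
  [87,97): 10 bp
  [97,99): 2 bp
  [99,110): 11 bp
  [110,119): 9 bp
  [119,128): 9 bp
  [128,140): 12 bp
  [140,152): 12 bp
  [152,158): 6 bp
  [158,163): 5 bp
  [163,168): 5 bp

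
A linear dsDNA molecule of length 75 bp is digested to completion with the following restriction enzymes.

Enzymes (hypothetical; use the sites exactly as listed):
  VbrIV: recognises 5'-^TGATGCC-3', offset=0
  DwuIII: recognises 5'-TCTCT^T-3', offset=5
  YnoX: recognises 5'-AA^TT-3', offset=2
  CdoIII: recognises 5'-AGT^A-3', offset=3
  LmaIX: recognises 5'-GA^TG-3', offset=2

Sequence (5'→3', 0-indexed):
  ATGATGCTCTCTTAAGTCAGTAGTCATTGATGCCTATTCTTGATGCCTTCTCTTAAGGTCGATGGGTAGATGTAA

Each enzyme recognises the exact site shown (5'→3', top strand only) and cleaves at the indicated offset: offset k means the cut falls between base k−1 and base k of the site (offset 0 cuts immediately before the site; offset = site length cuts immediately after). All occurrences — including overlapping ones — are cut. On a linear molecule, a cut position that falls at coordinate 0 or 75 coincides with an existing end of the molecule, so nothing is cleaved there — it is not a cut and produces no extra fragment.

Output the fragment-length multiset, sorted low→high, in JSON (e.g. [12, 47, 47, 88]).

Per-enzyme occurrences:
  VbrIV TGATGCC/0: at [27, 40] ⇒ [27, 40]
  DwuIII TCTCTT/5: at [7, 48] ⇒ [12, 53]
  YnoX (AATT, off=2): no sites
  CdoIII AGTA/3: at [18] ⇒ [21]
  LmaIX GATG/2: at [2, 28, 41, 60, 68] ⇒ [4, 30, 43, 62, 70]

All cut coordinates (distinct, sorted): [4, 12, 21, 27, 30, 40, 43, 53, 62, 70]

Fragment lengths:
  [0,4): 4 bp
  [4,12): 8 bp
  [12,21): 9 bp
  [21,27): 6 bp
  [27,30): 3 bp
  [30,40): 10 bp
  [40,43): 3 bp
  [43,53): 10 bp
  [53,62): 9 bp
  [62,70): 8 bp
  [70,75): 5 bp

[3,3,4,5,6,8,8,9,9,10,10]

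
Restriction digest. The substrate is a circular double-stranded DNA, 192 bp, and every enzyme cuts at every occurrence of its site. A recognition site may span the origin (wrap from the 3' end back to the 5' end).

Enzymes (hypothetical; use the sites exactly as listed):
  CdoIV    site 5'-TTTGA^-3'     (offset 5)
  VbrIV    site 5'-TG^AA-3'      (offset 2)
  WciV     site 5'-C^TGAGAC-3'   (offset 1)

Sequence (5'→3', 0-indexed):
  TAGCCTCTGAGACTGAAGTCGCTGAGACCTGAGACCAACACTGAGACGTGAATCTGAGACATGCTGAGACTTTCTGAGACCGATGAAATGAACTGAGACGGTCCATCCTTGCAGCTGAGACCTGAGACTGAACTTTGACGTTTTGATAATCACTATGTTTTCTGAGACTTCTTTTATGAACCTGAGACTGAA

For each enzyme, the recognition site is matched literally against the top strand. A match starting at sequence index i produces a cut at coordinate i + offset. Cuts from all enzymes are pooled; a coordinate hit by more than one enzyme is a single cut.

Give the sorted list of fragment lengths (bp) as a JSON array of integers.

[3,4,4,5,7,7,7,8,8,8,8,8,9,9,10,10,11,12,16,16,22]

Per-enzyme occurrences:
  CdoIV TTTGA/5: at [133, 141] ⇒ [138, 146]
  VbrIV TGAA/2: at [13, 48, 83, 88, 128, 176, 188] ⇒ [15, 50, 85, 90, 130, 178, 190]
  WciV CTGAGAC/1: at [6, 21, 28, 40, 53, 63, 73, 92, 114, 121, 161, 181] ⇒ [7, 22, 29, 41, 54, 64, 74, 93, 115, 122, 162, 182]

Pooled cuts: [7, 15, 22, 29, 41, 50, 54, 64, 74, 85, 90, 93, 115, 122, 130, 138, 146, 162, 178, 182, 190]

Fragment lengths:
  7→15: 8 bp
  15→22: 7 bp
  22→29: 7 bp
  29→41: 12 bp
  41→50: 9 bp
  50→54: 4 bp
  54→64: 10 bp
  64→74: 10 bp
  74→85: 11 bp
  85→90: 5 bp
  90→93: 3 bp
  93→115: 22 bp
  115→122: 7 bp
  122→130: 8 bp
  130→138: 8 bp
  138→146: 8 bp
  146→162: 16 bp
  162→178: 16 bp
  178→182: 4 bp
  182→190: 8 bp
  190→7 (wrap): 192-190+7 = 9 bp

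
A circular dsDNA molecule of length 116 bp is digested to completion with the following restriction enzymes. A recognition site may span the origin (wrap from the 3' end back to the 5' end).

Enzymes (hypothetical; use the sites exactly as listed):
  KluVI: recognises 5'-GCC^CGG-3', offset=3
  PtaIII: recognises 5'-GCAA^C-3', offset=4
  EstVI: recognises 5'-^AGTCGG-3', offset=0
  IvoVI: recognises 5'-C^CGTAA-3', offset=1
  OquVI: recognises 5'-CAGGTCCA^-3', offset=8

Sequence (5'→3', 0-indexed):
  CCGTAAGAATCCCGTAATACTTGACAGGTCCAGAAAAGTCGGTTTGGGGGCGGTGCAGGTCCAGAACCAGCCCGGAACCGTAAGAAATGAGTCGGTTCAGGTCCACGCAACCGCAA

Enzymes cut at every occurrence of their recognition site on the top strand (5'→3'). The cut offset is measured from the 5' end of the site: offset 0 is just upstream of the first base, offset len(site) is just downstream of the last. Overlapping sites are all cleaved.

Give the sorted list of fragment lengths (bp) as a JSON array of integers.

Scan for sites:
  KluVI GCCCGG/3: at [69] ⇒ [72]
  PtaIII GCAAC/4: at [106, 112] ⇒ [0, 110]
  EstVI AGTCGG/0: at [36, 89] ⇒ [36, 89]
  IvoVI CCGTAA/1: at [0, 11, 77] ⇒ [1, 12, 78]
  OquVI CAGGTCCA/8: at [24, 55, 97] ⇒ [32, 63, 105]

Pooled cuts: [0, 1, 12, 32, 36, 63, 72, 78, 89, 105, 110]

Fragments:
  0→1: 1 bp
  1→12: 11 bp
  12→32: 20 bp
  32→36: 4 bp
  36→63: 27 bp
  63→72: 9 bp
  72→78: 6 bp
  78→89: 11 bp
  89→105: 16 bp
  105→110: 5 bp
  110→0 (wrap): 116-110+0 = 6 bp

[1,4,5,6,6,9,11,11,16,20,27]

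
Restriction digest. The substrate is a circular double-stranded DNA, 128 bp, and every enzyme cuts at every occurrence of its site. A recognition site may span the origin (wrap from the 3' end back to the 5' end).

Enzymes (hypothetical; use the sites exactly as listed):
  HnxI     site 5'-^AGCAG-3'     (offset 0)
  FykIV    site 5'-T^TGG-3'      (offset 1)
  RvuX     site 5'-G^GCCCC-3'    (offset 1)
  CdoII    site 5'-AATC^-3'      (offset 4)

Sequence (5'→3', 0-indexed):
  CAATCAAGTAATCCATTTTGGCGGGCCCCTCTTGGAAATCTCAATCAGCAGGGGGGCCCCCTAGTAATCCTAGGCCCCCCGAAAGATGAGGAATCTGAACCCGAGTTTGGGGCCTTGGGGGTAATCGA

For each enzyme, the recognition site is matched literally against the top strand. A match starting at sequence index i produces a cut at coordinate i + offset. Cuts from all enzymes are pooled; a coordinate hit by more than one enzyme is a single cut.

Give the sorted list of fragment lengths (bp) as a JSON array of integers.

[4,5,6,6,7,8,8,8,8,9,11,12,14,22]

Per-enzyme occurrences:
  HnxI (AGCAG, off=0): starts [46] → cuts [46]
  FykIV (TTGG, off=1): starts [17, 31, 106, 114] → cuts [18, 32, 107, 115]
  RvuX (GGCCCC, off=1): starts [23, 54, 72] → cuts [24, 55, 73]
  CdoII (AATC, off=4): starts [1, 9, 36, 42, 65, 91, 122] → cuts [5, 13, 40, 46, 69, 95, 126]

All cut coordinates (distinct, sorted): [5, 13, 18, 24, 32, 40, 46, 55, 69, 73, 95, 107, 115, 126]

Fragment lengths:
  5→13: 8 bp
  13→18: 5 bp
  18→24: 6 bp
  24→32: 8 bp
  32→40: 8 bp
  40→46: 6 bp
  46→55: 9 bp
  55→69: 14 bp
  69→73: 4 bp
  73→95: 22 bp
  95→107: 12 bp
  107→115: 8 bp
  115→126: 11 bp
  126→5 (wrap): 128-126+5 = 7 bp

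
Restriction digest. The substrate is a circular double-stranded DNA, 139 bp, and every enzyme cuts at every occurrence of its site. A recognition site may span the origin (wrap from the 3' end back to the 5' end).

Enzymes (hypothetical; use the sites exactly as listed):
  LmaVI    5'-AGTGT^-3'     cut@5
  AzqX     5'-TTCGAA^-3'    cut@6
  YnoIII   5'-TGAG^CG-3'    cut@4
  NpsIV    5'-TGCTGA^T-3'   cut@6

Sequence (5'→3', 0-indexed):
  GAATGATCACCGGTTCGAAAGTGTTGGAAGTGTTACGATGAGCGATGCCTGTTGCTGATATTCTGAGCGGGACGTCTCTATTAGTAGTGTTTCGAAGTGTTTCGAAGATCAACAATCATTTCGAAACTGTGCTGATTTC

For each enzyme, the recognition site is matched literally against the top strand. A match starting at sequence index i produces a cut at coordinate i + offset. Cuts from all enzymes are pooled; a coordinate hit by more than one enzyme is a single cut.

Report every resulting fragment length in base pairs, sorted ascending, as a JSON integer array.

[4,5,6,6,7,9,9,9,10,16,16,19,23]

Site scan:
  LmaVI AGTGT/5: at [19, 28, 85, 95] ⇒ [24, 33, 90, 100]
  AzqX TTCGAA/6: at [13, 90, 100, 119, 136] ⇒ [3, 19, 96, 106, 125]
  YnoIII TGAGCG/4: at [38, 63] ⇒ [42, 67]
  NpsIV TGCTGAT/6: at [52, 129] ⇒ [58, 135]

Pooled cuts: [3, 19, 24, 33, 42, 58, 67, 90, 96, 100, 106, 125, 135]

Fragment lengths:
  3→19: 16 bp
  19→24: 5 bp
  24→33: 9 bp
  33→42: 9 bp
  42→58: 16 bp
  58→67: 9 bp
  67→90: 23 bp
  90→96: 6 bp
  96→100: 4 bp
  100→106: 6 bp
  106→125: 19 bp
  125→135: 10 bp
  135→3 (wrap): 139-135+3 = 7 bp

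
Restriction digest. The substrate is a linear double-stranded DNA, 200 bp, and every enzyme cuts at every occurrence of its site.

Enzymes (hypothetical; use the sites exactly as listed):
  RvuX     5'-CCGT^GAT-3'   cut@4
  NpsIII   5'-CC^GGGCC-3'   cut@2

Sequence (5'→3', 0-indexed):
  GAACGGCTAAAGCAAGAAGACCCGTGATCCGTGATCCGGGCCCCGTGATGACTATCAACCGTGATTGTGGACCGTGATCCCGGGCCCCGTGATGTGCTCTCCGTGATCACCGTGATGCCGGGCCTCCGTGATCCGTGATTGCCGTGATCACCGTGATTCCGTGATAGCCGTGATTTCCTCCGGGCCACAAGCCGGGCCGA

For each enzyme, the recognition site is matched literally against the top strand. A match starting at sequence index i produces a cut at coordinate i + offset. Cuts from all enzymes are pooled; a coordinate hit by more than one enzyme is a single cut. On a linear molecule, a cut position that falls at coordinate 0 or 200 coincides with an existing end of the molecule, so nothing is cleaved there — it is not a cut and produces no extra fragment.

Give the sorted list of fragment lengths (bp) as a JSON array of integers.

Per-enzyme occurrences:
  RvuX CCGTGAT/4: at [21, 28, 42, 58, 71, 86, 100, 109, 125, 132, 141, 150, 158, 167] ⇒ [25, 32, 46, 62, 75, 90, 104, 113, 129, 136, 145, 154, 162, 171]
  NpsIII CCGGGCC/2: at [35, 79, 117, 179, 191] ⇒ [37, 81, 119, 181, 193]

Pooled cuts: [25, 32, 37, 46, 62, 75, 81, 90, 104, 113, 119, 129, 136, 145, 154, 162, 171, 181, 193]

Fragments:
  [0,25): 25 bp
  [25,32): 7 bp
  [32,37): 5 bp
  [37,46): 9 bp
  [46,62): 16 bp
  [62,75): 13 bp
  [75,81): 6 bp
  [81,90): 9 bp
  [90,104): 14 bp
  [104,113): 9 bp
  [113,119): 6 bp
  [119,129): 10 bp
  [129,136): 7 bp
  [136,145): 9 bp
  [145,154): 9 bp
  [154,162): 8 bp
  [162,171): 9 bp
  [171,181): 10 bp
  [181,193): 12 bp
  [193,200): 7 bp

[5,6,6,7,7,7,8,9,9,9,9,9,9,10,10,12,13,14,16,25]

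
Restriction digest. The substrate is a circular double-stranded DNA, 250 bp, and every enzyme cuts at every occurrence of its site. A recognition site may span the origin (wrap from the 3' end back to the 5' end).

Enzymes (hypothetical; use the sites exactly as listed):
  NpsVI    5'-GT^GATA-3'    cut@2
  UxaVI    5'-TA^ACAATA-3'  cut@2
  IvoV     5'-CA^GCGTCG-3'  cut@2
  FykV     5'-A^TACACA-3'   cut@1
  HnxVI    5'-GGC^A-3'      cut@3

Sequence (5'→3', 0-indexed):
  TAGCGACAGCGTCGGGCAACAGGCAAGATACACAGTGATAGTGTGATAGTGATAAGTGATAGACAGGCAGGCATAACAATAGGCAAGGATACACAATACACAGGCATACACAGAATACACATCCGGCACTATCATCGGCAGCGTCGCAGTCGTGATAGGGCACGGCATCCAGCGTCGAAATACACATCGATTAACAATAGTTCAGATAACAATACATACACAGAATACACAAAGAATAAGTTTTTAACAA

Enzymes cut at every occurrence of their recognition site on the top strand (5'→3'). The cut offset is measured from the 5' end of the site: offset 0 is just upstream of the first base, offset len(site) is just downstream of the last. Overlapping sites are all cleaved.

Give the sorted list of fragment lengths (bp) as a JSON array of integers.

[1,1,3,4,4,5,5,5,6,7,7,7,8,8,8,8,9,9,9,9,9,9,11,12,12,12,13,13,15,21]

Scan for sites:
  NpsVI GTGATA/2: at [34, 42, 48, 55, 151] ⇒ [36, 44, 50, 57, 153]
  UxaVI TAACAATA/2: at [73, 191, 206, 244] ⇒ [75, 193, 208, 246]
  IvoV CAGCGTCG/2: at [6, 138, 169] ⇒ [8, 140, 171]
  FykV ATACACA/1: at [27, 88, 95, 105, 114, 179, 215, 224] ⇒ [28, 89, 96, 106, 115, 180, 216, 225]
  HnxVI GGCA/3: at [14, 21, 65, 69, 81, 102, 124, 136, 158, 163] ⇒ [17, 24, 68, 72, 84, 105, 127, 139, 161, 166]

Pooled cuts: [8, 17, 24, 28, 36, 44, 50, 57, 68, 72, 75, 84, 89, 96, 105, 106, 115, 127, 139, 140, 153, 161, 166, 171, 180, 193, 208, 216, 225, 246]

Fragments:
  8→17: 9 bp
  17→24: 7 bp
  24→28: 4 bp
  28→36: 8 bp
  36→44: 8 bp
  44→50: 6 bp
  50→57: 7 bp
  57→68: 11 bp
  68→72: 4 bp
  72→75: 3 bp
  75→84: 9 bp
  84→89: 5 bp
  89→96: 7 bp
  96→105: 9 bp
  105→106: 1 bp
  106→115: 9 bp
  115→127: 12 bp
  127→139: 12 bp
  139→140: 1 bp
  140→153: 13 bp
  153→161: 8 bp
  161→166: 5 bp
  166→171: 5 bp
  171→180: 9 bp
  180→193: 13 bp
  193→208: 15 bp
  208→216: 8 bp
  216→225: 9 bp
  225→246: 21 bp
  246→8 (wrap): 250-246+8 = 12 bp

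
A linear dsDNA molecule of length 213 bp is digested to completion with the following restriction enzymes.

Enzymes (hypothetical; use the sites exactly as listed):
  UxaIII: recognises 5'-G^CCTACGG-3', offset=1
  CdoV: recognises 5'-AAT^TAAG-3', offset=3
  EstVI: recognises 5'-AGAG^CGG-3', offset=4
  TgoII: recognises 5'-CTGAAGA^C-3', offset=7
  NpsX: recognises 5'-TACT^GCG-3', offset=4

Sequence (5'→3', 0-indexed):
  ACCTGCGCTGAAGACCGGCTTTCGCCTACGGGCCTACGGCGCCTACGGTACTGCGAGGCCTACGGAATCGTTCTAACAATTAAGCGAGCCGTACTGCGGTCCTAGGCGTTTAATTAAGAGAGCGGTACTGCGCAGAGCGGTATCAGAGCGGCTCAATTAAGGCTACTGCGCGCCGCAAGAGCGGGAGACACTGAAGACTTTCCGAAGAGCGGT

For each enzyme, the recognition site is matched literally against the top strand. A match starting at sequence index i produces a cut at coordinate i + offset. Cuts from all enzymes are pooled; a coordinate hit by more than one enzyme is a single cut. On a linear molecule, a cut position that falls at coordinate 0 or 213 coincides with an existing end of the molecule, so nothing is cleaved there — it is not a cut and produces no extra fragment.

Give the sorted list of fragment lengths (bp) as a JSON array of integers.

[4,6,7,8,8,8,9,9,10,10,11,11,12,14,14,15,16,19,22]

Scan for sites:
  UxaIII (GCCTACGG, off=1): starts [23, 31, 40, 57] → cuts [24, 32, 41, 58]
  CdoV (AATTAAG, off=3): starts [77, 111, 154] → cuts [80, 114, 157]
  EstVI (AGAGCGG, off=4): starts [118, 133, 144, 177, 205] → cuts [122, 137, 148, 181, 209]
  TgoII (CTGAAGAC, off=7): starts [7, 190] → cuts [14, 197]
  NpsX (TACTGCG, off=4): starts [48, 91, 125, 163] → cuts [52, 95, 129, 167]

Pooled cuts: [14, 24, 32, 41, 52, 58, 80, 95, 114, 122, 129, 137, 148, 157, 167, 181, 197, 209]

Fragments:
  [0,14): 14 bp
  [14,24): 10 bp
  [24,32): 8 bp
  [32,41): 9 bp
  [41,52): 11 bp
  [52,58): 6 bp
  [58,80): 22 bp
  [80,95): 15 bp
  [95,114): 19 bp
  [114,122): 8 bp
  [122,129): 7 bp
  [129,137): 8 bp
  [137,148): 11 bp
  [148,157): 9 bp
  [157,167): 10 bp
  [167,181): 14 bp
  [181,197): 16 bp
  [197,209): 12 bp
  [209,213): 4 bp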